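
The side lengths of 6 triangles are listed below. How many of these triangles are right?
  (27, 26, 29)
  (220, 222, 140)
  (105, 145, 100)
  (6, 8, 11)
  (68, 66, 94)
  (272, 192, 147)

1

(27,26,29): 26²+27² = 1405 > 841 = 29² → acute
(220,222,140): 140²+220² = 68000 > 49284 = 222² → acute
(105,145,100): 100²+105² = 21025 = 145² → right
(6,8,11): 6²+8² = 100 < 121 = 11² → obtuse
(68,66,94): 66²+68² = 8980 > 8836 = 94² → acute
(272,192,147): 147²+192² = 58473 < 73984 = 272² → obtuse
1 of the 6 is right.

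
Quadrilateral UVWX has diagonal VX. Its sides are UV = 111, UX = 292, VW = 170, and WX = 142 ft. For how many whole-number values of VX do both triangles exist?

130

From triangle UVX: 181 < VX < 403.
From triangle WVX: 28 < VX < 312.
Intersection: 181 < VX < 312, so integers 182 through 311: 130 values.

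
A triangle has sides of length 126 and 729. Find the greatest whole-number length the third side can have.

The third side must be strictly less than 126 + 729 = 855.
The largest integer below 855 is 854.

854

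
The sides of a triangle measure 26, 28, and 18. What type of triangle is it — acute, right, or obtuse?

Compare the square of the longest side to the sum of squares of the other two: 18² + 26² = 1000 > 784 = 28².

acute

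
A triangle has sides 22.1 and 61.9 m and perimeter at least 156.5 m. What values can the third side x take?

Triangle inequality alone gives 39.8 < x < 84.0.
The perimeter condition gives x ≥ 156.5 − 22.1 − 61.9 = 72.5.
Intersecting the two: 72.5 ≤ x < 84.0.

72.5 ≤ x < 84.0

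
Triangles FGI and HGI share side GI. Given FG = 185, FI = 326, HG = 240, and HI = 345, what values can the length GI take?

From triangle FGI: |185 − 326| < GI < 185 + 326, i.e. 141 < GI < 511.
From triangle HGI: 105 < GI < 585.
Both must hold, so GI lies in the intersection.

141 < GI < 511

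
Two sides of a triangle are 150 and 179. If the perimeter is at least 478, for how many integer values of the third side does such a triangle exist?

Triangle inequality: 29 < x < 329. Perimeter ≥ 478 gives x ≥ 478 − 150 − 179 = 149.
So 149 ≤ x < 329; integers 149 through 328: 180 values.

180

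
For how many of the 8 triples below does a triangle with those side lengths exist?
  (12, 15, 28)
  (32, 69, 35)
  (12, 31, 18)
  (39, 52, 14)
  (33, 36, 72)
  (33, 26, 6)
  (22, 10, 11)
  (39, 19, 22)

(12,15,28): 12+15 ≤ 28 → not valid
(32,35,69): 32+35 ≤ 69 → not valid
(12,18,31): 12+18 ≤ 31 → not valid
(14,39,52): 14+39 > 52 → valid
(33,36,72): 33+36 ≤ 72 → not valid
(6,26,33): 6+26 ≤ 33 → not valid
(10,11,22): 10+11 ≤ 22 → not valid
(19,22,39): 19+22 > 39 → valid
2 of the 8 triples form a triangle.

2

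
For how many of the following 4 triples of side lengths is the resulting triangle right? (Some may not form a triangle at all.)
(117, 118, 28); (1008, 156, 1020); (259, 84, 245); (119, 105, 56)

3

(117,118,28): 28²+117² = 14473 > 13924 = 118² → acute
(1008,156,1020): 156²+1008² = 1040400 = 1020² → right
(259,84,245): 84²+245² = 67081 = 259² → right
(119,105,56): 56²+105² = 14161 = 119² → right
3 of the 4 are right.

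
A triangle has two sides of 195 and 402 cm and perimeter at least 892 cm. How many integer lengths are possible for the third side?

302

Triangle inequality: 207 < x < 597. Perimeter ≥ 892 gives x ≥ 892 − 195 − 402 = 295.
So 295 ≤ x < 597; integers 295 through 596: 302 values.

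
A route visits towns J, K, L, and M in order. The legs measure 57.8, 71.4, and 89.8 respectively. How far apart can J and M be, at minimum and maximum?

The maximum is all hops collinear in one direction: 57.8 + 71.4 + 89.8 = 219.0.
The longest hop is 89.8; the others sum to 129.2. Since 89.8 ≤ 129.2, the path can fold back on itself completely, so the minimum distance is 0.

0 ≤ JM ≤ 219.0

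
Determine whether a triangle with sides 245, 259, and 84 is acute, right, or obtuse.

Compare the square of the longest side to the sum of squares of the other two: 84² + 245² = 67081 = 259².

right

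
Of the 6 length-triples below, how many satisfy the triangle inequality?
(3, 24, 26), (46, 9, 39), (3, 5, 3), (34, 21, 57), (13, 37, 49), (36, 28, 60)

(3,24,26): 3+24 > 26 → valid
(9,39,46): 9+39 > 46 → valid
(3,3,5): 3+3 > 5 → valid
(21,34,57): 21+34 ≤ 57 → not valid
(13,37,49): 13+37 > 49 → valid
(28,36,60): 28+36 > 60 → valid
5 of the 6 triples form a triangle.

5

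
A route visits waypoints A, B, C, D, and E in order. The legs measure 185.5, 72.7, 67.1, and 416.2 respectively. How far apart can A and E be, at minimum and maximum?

90.9 ≤ AE ≤ 741.5

The maximum is all hops collinear in one direction: 185.5 + 72.7 + 67.1 + 416.2 = 741.5.
The longest hop is 416.2; the others sum to 325.3. Folding the others back against it leaves at least 416.2 − 325.3 = 90.9.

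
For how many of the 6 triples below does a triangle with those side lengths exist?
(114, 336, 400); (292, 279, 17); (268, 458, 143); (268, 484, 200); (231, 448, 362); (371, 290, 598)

4

(114,336,400): 114+336 > 400 → valid
(17,279,292): 17+279 > 292 → valid
(143,268,458): 143+268 ≤ 458 → not valid
(200,268,484): 200+268 ≤ 484 → not valid
(231,362,448): 231+362 > 448 → valid
(290,371,598): 290+371 > 598 → valid
4 of the 6 triples form a triangle.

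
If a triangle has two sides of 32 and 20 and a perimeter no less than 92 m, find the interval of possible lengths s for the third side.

40 ≤ s < 52

Triangle inequality alone gives 12 < s < 52.
The perimeter condition gives s ≥ 92 − 32 − 20 = 40.
Intersecting the two: 40 ≤ s < 52.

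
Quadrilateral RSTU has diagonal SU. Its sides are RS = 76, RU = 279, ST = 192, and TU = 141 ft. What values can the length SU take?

From triangle RSU: |76 − 279| < SU < 76 + 279, i.e. 203 < SU < 355.
From triangle TSU: 51 < SU < 333.
Both must hold, so SU lies in the intersection.

203 < SU < 333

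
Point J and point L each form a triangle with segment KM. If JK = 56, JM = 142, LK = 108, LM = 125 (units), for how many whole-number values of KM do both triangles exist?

111

From triangle JKM: 86 < KM < 198.
From triangle LKM: 17 < KM < 233.
Intersection: 86 < KM < 198, so integers 87 through 197: 111 values.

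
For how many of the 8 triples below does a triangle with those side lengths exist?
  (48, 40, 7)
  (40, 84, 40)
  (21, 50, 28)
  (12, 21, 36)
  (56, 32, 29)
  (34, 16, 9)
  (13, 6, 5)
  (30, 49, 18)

1

(7,40,48): 7+40 ≤ 48 → not valid
(40,40,84): 40+40 ≤ 84 → not valid
(21,28,50): 21+28 ≤ 50 → not valid
(12,21,36): 12+21 ≤ 36 → not valid
(29,32,56): 29+32 > 56 → valid
(9,16,34): 9+16 ≤ 34 → not valid
(5,6,13): 5+6 ≤ 13 → not valid
(18,30,49): 18+30 ≤ 49 → not valid
1 of the 8 triples forms a triangle.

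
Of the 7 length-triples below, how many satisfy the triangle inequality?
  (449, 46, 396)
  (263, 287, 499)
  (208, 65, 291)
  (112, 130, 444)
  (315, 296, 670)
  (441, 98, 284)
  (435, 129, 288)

(46,396,449): 46+396 ≤ 449 → not valid
(263,287,499): 263+287 > 499 → valid
(65,208,291): 65+208 ≤ 291 → not valid
(112,130,444): 112+130 ≤ 444 → not valid
(296,315,670): 296+315 ≤ 670 → not valid
(98,284,441): 98+284 ≤ 441 → not valid
(129,288,435): 129+288 ≤ 435 → not valid
1 of the 7 triples forms a triangle.

1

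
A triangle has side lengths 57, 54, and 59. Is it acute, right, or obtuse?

acute

Compare the square of the longest side to the sum of squares of the other two: 54² + 57² = 6165 > 3481 = 59².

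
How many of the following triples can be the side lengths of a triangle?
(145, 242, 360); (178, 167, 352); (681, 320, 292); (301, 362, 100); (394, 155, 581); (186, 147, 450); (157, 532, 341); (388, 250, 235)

3

(145,242,360): 145+242 > 360 → valid
(167,178,352): 167+178 ≤ 352 → not valid
(292,320,681): 292+320 ≤ 681 → not valid
(100,301,362): 100+301 > 362 → valid
(155,394,581): 155+394 ≤ 581 → not valid
(147,186,450): 147+186 ≤ 450 → not valid
(157,341,532): 157+341 ≤ 532 → not valid
(235,250,388): 235+250 > 388 → valid
3 of the 8 triples form a triangle.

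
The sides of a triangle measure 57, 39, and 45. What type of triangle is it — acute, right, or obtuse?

acute

Compare the square of the longest side to the sum of squares of the other two: 39² + 45² = 3546 > 3249 = 57².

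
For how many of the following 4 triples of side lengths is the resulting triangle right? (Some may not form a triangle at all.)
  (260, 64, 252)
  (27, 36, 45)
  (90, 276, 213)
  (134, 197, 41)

(260,64,252): 64²+252² = 67600 = 260² → right
(27,36,45): 27²+36² = 2025 = 45² → right
(90,276,213): 90²+213² = 53469 < 76176 = 276² → obtuse
(134,197,41): 41+134 ≤ 197, not a triangle
2 of the 4 are right.

2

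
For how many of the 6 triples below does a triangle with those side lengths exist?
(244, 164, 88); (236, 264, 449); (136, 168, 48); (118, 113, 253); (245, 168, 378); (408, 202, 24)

4

(88,164,244): 88+164 > 244 → valid
(236,264,449): 236+264 > 449 → valid
(48,136,168): 48+136 > 168 → valid
(113,118,253): 113+118 ≤ 253 → not valid
(168,245,378): 168+245 > 378 → valid
(24,202,408): 24+202 ≤ 408 → not valid
4 of the 6 triples form a triangle.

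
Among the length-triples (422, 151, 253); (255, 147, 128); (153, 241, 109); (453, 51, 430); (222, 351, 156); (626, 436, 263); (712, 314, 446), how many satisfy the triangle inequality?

(151,253,422): 151+253 ≤ 422 → not valid
(128,147,255): 128+147 > 255 → valid
(109,153,241): 109+153 > 241 → valid
(51,430,453): 51+430 > 453 → valid
(156,222,351): 156+222 > 351 → valid
(263,436,626): 263+436 > 626 → valid
(314,446,712): 314+446 > 712 → valid
6 of the 7 triples form a triangle.

6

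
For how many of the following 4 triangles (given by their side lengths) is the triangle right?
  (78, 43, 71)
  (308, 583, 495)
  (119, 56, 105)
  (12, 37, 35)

(78,43,71): 43²+71² = 6890 > 6084 = 78² → acute
(308,583,495): 308²+495² = 339889 = 583² → right
(119,56,105): 56²+105² = 14161 = 119² → right
(12,37,35): 12²+35² = 1369 = 37² → right
3 of the 4 are right.

3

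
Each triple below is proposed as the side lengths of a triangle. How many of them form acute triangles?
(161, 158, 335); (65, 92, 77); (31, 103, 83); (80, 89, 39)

1

(161,158,335): 158+161 ≤ 335, not a triangle
(65,92,77): 65²+77² = 10154 > 8464 = 92² → acute
(31,103,83): 31²+83² = 7850 < 10609 = 103² → obtuse
(80,89,39): 39²+80² = 7921 = 89² → right
1 of the 4 is acute.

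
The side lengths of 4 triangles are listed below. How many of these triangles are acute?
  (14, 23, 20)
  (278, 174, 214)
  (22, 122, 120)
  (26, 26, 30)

(14,23,20): 14²+20² = 596 > 529 = 23² → acute
(278,174,214): 174²+214² = 76072 < 77284 = 278² → obtuse
(22,122,120): 22²+120² = 14884 = 122² → right
(26,26,30): 26²+26² = 1352 > 900 = 30² → acute
2 of the 4 are acute.

2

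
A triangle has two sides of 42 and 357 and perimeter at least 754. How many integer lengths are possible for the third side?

44

Triangle inequality: 315 < x < 399. Perimeter ≥ 754 gives x ≥ 754 − 42 − 357 = 355.
So 355 ≤ x < 399; integers 355 through 398: 44 values.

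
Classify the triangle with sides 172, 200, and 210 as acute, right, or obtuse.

acute

Compare the square of the longest side to the sum of squares of the other two: 172² + 200² = 69584 > 44100 = 210².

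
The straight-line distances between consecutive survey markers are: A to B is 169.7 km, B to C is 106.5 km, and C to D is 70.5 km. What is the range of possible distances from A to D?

The maximum is all hops collinear in one direction: 169.7 + 106.5 + 70.5 = 346.7.
The longest hop is 169.7; the others sum to 177.0. Since 169.7 ≤ 177.0, the path can fold back on itself completely, so the minimum distance is 0.

0 ≤ AD ≤ 346.7 km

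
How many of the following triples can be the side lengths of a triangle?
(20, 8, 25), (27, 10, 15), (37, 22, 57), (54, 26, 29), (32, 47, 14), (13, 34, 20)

3

(8,20,25): 8+20 > 25 → valid
(10,15,27): 10+15 ≤ 27 → not valid
(22,37,57): 22+37 > 57 → valid
(26,29,54): 26+29 > 54 → valid
(14,32,47): 14+32 ≤ 47 → not valid
(13,20,34): 13+20 ≤ 34 → not valid
3 of the 6 triples form a triangle.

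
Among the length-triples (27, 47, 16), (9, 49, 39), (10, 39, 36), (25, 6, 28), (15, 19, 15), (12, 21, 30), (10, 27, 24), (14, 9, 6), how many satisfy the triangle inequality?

(16,27,47): 16+27 ≤ 47 → not valid
(9,39,49): 9+39 ≤ 49 → not valid
(10,36,39): 10+36 > 39 → valid
(6,25,28): 6+25 > 28 → valid
(15,15,19): 15+15 > 19 → valid
(12,21,30): 12+21 > 30 → valid
(10,24,27): 10+24 > 27 → valid
(6,9,14): 6+9 > 14 → valid
6 of the 8 triples form a triangle.

6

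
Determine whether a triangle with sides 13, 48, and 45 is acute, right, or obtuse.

obtuse

Compare the square of the longest side to the sum of squares of the other two: 13² + 45² = 2194 < 2304 = 48².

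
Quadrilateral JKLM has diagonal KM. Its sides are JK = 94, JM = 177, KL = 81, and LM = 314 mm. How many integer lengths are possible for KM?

From triangle JKM: 83 < KM < 271.
From triangle LKM: 233 < KM < 395.
Intersection: 233 < KM < 271, so integers 234 through 270: 37 values.

37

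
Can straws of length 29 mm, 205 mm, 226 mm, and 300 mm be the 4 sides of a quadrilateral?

Yes

A quadrilateral exists iff every side is shorter than the sum of the others — equivalently, the longest side is less than the sum of the rest.
Longest side 300 < 460 (sum of the remaining 3), so yes.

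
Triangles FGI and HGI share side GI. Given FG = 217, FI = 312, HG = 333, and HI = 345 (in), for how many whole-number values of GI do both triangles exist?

From triangle FGI: 95 < GI < 529.
From triangle HGI: 12 < GI < 678.
Intersection: 95 < GI < 529, so integers 96 through 528: 433 values.

433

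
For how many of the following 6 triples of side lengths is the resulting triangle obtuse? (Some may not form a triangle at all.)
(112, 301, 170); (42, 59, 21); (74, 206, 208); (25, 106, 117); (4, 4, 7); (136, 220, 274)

4

(112,301,170): 112+170 ≤ 301, not a triangle
(42,59,21): 21²+42² = 2205 < 3481 = 59² → obtuse
(74,206,208): 74²+206² = 47912 > 43264 = 208² → acute
(25,106,117): 25²+106² = 11861 < 13689 = 117² → obtuse
(4,4,7): 4²+4² = 32 < 49 = 7² → obtuse
(136,220,274): 136²+220² = 66896 < 75076 = 274² → obtuse
4 of the 6 are obtuse.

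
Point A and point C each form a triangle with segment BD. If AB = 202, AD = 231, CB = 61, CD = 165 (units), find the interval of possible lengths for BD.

104 < BD < 226

From triangle ABD: |202 − 231| < BD < 202 + 231, i.e. 29 < BD < 433.
From triangle CBD: 104 < BD < 226.
Both must hold, so BD lies in the intersection.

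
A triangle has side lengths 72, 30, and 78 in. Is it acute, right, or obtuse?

Compare the square of the longest side to the sum of squares of the other two: 30² + 72² = 6084 = 78².

right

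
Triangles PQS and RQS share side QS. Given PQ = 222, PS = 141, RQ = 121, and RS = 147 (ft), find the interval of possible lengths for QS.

81 < QS < 268

From triangle PQS: |222 − 141| < QS < 222 + 141, i.e. 81 < QS < 363.
From triangle RQS: 26 < QS < 268.
Both must hold, so QS lies in the intersection.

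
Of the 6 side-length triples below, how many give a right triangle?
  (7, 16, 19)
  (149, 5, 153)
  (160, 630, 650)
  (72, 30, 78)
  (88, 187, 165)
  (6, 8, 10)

4

(7,16,19): 7²+16² = 305 < 361 = 19² → obtuse
(149,5,153): 5²+149² = 22226 < 23409 = 153² → obtuse
(160,630,650): 160²+630² = 422500 = 650² → right
(72,30,78): 30²+72² = 6084 = 78² → right
(88,187,165): 88²+165² = 34969 = 187² → right
(6,8,10): 6²+8² = 100 = 10² → right
4 of the 6 are right.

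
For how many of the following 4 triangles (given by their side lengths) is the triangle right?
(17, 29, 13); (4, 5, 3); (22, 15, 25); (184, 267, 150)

1

(17,29,13): 13²+17² = 458 < 841 = 29² → obtuse
(4,5,3): 3²+4² = 25 = 5² → right
(22,15,25): 15²+22² = 709 > 625 = 25² → acute
(184,267,150): 150²+184² = 56356 < 71289 = 267² → obtuse
1 of the 4 is right.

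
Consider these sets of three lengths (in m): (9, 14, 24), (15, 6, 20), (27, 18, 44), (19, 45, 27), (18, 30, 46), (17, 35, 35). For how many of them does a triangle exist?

(9,14,24): 9+14 ≤ 24 → not valid
(6,15,20): 6+15 > 20 → valid
(18,27,44): 18+27 > 44 → valid
(19,27,45): 19+27 > 45 → valid
(18,30,46): 18+30 > 46 → valid
(17,35,35): 17+35 > 35 → valid
5 of the 6 triples form a triangle.

5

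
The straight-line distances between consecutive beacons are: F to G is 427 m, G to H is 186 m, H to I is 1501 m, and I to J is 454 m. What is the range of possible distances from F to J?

The maximum is all hops collinear in one direction: 427 + 186 + 1501 + 454 = 2568.
The longest hop is 1501; the others sum to 1067. Folding the others back against it leaves at least 1501 − 1067 = 434.

434 ≤ FJ ≤ 2568 m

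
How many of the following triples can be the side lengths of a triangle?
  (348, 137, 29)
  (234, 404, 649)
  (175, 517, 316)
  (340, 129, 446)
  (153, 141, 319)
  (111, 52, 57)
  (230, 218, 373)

2

(29,137,348): 29+137 ≤ 348 → not valid
(234,404,649): 234+404 ≤ 649 → not valid
(175,316,517): 175+316 ≤ 517 → not valid
(129,340,446): 129+340 > 446 → valid
(141,153,319): 141+153 ≤ 319 → not valid
(52,57,111): 52+57 ≤ 111 → not valid
(218,230,373): 218+230 > 373 → valid
2 of the 7 triples form a triangle.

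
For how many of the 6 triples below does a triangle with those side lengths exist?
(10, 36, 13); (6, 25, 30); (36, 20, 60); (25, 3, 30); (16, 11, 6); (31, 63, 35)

3

(10,13,36): 10+13 ≤ 36 → not valid
(6,25,30): 6+25 > 30 → valid
(20,36,60): 20+36 ≤ 60 → not valid
(3,25,30): 3+25 ≤ 30 → not valid
(6,11,16): 6+11 > 16 → valid
(31,35,63): 31+35 > 63 → valid
3 of the 6 triples form a triangle.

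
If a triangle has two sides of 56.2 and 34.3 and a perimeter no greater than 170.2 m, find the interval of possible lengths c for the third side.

Triangle inequality alone gives 21.9 < c < 90.5.
The perimeter condition gives c ≤ 170.2 − 56.2 − 34.3 = 79.7.
Intersecting the two: 21.9 < c ≤ 79.7.

21.9 < c ≤ 79.7 m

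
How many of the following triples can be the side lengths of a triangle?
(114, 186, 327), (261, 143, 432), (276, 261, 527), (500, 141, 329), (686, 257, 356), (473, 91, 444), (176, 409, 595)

2

(114,186,327): 114+186 ≤ 327 → not valid
(143,261,432): 143+261 ≤ 432 → not valid
(261,276,527): 261+276 > 527 → valid
(141,329,500): 141+329 ≤ 500 → not valid
(257,356,686): 257+356 ≤ 686 → not valid
(91,444,473): 91+444 > 473 → valid
(176,409,595): 176+409 ≤ 595 → not valid
2 of the 7 triples form a triangle.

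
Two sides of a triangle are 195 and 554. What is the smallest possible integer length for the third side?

360

The third side must be strictly greater than |195 − 554| = 359.
The smallest integer above 359 is 360.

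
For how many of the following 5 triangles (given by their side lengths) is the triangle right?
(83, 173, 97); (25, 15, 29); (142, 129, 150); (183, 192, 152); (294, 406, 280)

1

(83,173,97): 83²+97² = 16298 < 29929 = 173² → obtuse
(25,15,29): 15²+25² = 850 > 841 = 29² → acute
(142,129,150): 129²+142² = 36805 > 22500 = 150² → acute
(183,192,152): 152²+183² = 56593 > 36864 = 192² → acute
(294,406,280): 280²+294² = 164836 = 406² → right
1 of the 5 is right.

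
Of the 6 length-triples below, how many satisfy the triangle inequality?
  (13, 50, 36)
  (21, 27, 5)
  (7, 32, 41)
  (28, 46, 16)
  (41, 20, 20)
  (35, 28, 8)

(13,36,50): 13+36 ≤ 50 → not valid
(5,21,27): 5+21 ≤ 27 → not valid
(7,32,41): 7+32 ≤ 41 → not valid
(16,28,46): 16+28 ≤ 46 → not valid
(20,20,41): 20+20 ≤ 41 → not valid
(8,28,35): 8+28 > 35 → valid
1 of the 6 triples forms a triangle.

1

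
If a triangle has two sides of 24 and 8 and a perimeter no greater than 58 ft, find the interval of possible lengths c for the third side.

16 < c ≤ 26

Triangle inequality alone gives 16 < c < 32.
The perimeter condition gives c ≤ 58 − 24 − 8 = 26.
Intersecting the two: 16 < c ≤ 26.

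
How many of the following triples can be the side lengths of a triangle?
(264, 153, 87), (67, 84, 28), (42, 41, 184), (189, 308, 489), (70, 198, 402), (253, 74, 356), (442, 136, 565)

3

(87,153,264): 87+153 ≤ 264 → not valid
(28,67,84): 28+67 > 84 → valid
(41,42,184): 41+42 ≤ 184 → not valid
(189,308,489): 189+308 > 489 → valid
(70,198,402): 70+198 ≤ 402 → not valid
(74,253,356): 74+253 ≤ 356 → not valid
(136,442,565): 136+442 > 565 → valid
3 of the 7 triples form a triangle.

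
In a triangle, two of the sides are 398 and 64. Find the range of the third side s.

By the triangle inequality, s must be less than 398 + 64 = 462 and greater than |398 − 64| = 334.

334 < s < 462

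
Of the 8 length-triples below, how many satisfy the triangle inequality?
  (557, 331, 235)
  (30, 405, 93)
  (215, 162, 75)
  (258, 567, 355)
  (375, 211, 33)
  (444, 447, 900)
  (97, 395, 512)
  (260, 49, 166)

3

(235,331,557): 235+331 > 557 → valid
(30,93,405): 30+93 ≤ 405 → not valid
(75,162,215): 75+162 > 215 → valid
(258,355,567): 258+355 > 567 → valid
(33,211,375): 33+211 ≤ 375 → not valid
(444,447,900): 444+447 ≤ 900 → not valid
(97,395,512): 97+395 ≤ 512 → not valid
(49,166,260): 49+166 ≤ 260 → not valid
3 of the 8 triples form a triangle.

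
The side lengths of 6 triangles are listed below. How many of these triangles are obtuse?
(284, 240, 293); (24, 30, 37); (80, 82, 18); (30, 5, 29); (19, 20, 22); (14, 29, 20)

(284,240,293): 240²+284² = 138256 > 85849 = 293² → acute
(24,30,37): 24²+30² = 1476 > 1369 = 37² → acute
(80,82,18): 18²+80² = 6724 = 82² → right
(30,5,29): 5²+29² = 866 < 900 = 30² → obtuse
(19,20,22): 19²+20² = 761 > 484 = 22² → acute
(14,29,20): 14²+20² = 596 < 841 = 29² → obtuse
2 of the 6 are obtuse.

2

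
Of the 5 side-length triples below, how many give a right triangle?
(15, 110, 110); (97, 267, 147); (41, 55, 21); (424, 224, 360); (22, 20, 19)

(15,110,110): 15²+110² = 12325 > 12100 = 110² → acute
(97,267,147): 97+147 ≤ 267, not a triangle
(41,55,21): 21²+41² = 2122 < 3025 = 55² → obtuse
(424,224,360): 224²+360² = 179776 = 424² → right
(22,20,19): 19²+20² = 761 > 484 = 22² → acute
1 of the 5 is right.

1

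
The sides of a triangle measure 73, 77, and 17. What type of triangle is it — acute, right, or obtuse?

Compare the square of the longest side to the sum of squares of the other two: 17² + 73² = 5618 < 5929 = 77².

obtuse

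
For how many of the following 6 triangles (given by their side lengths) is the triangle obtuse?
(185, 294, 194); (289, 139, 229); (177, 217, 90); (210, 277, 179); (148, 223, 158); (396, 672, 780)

(185,294,194): 185²+194² = 71861 < 86436 = 294² → obtuse
(289,139,229): 139²+229² = 71762 < 83521 = 289² → obtuse
(177,217,90): 90²+177² = 39429 < 47089 = 217² → obtuse
(210,277,179): 179²+210² = 76141 < 76729 = 277² → obtuse
(148,223,158): 148²+158² = 46868 < 49729 = 223² → obtuse
(396,672,780): 396²+672² = 608400 = 780² → right
5 of the 6 are obtuse.

5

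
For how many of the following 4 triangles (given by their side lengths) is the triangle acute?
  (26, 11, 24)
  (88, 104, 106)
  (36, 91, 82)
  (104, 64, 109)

(26,11,24): 11²+24² = 697 > 676 = 26² → acute
(88,104,106): 88²+104² = 18560 > 11236 = 106² → acute
(36,91,82): 36²+82² = 8020 < 8281 = 91² → obtuse
(104,64,109): 64²+104² = 14912 > 11881 = 109² → acute
3 of the 4 are acute.

3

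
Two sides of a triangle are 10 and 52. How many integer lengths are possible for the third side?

The third side lies in the open interval (42, 62).
Integers from 43 to 61 inclusive: 61 − 43 + 1 = 19.

19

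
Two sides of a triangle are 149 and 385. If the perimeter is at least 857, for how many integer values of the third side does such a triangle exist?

Triangle inequality: 236 < x < 534. Perimeter ≥ 857 gives x ≥ 857 − 149 − 385 = 323.
So 323 ≤ x < 534; integers 323 through 533: 211 values.

211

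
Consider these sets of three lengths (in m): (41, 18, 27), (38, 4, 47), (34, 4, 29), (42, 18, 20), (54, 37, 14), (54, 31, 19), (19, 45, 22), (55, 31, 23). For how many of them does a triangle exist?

(18,27,41): 18+27 > 41 → valid
(4,38,47): 4+38 ≤ 47 → not valid
(4,29,34): 4+29 ≤ 34 → not valid
(18,20,42): 18+20 ≤ 42 → not valid
(14,37,54): 14+37 ≤ 54 → not valid
(19,31,54): 19+31 ≤ 54 → not valid
(19,22,45): 19+22 ≤ 45 → not valid
(23,31,55): 23+31 ≤ 55 → not valid
1 of the 8 triples forms a triangle.

1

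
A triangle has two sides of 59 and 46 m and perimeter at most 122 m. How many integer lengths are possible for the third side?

Triangle inequality: 13 < x < 105. Perimeter ≤ 122 gives x ≤ 122 − 59 − 46 = 17.
So 13 < x ≤ 17; integers 14 through 17: 4 values.

4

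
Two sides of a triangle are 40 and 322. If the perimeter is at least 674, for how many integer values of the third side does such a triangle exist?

Triangle inequality: 282 < x < 362. Perimeter ≥ 674 gives x ≥ 674 − 40 − 322 = 312.
So 312 ≤ x < 362; integers 312 through 361: 50 values.

50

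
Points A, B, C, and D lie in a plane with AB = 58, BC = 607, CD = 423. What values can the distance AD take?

The maximum is all hops collinear in one direction: 58 + 607 + 423 = 1088.
The longest hop is 607; the others sum to 481. Folding the others back against it leaves at least 607 − 481 = 126.

126 ≤ AD ≤ 1088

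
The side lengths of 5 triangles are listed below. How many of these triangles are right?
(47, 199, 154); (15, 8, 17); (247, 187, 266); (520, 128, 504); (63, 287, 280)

(47,199,154): 47²+154² = 25925 < 39601 = 199² → obtuse
(15,8,17): 8²+15² = 289 = 17² → right
(247,187,266): 187²+247² = 95978 > 70756 = 266² → acute
(520,128,504): 128²+504² = 270400 = 520² → right
(63,287,280): 63²+280² = 82369 = 287² → right
3 of the 5 are right.

3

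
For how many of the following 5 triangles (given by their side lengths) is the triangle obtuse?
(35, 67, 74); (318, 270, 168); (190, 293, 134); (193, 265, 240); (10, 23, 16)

2

(35,67,74): 35²+67² = 5714 > 5476 = 74² → acute
(318,270,168): 168²+270² = 101124 = 318² → right
(190,293,134): 134²+190² = 54056 < 85849 = 293² → obtuse
(193,265,240): 193²+240² = 94849 > 70225 = 265² → acute
(10,23,16): 10²+16² = 356 < 529 = 23² → obtuse
2 of the 5 are obtuse.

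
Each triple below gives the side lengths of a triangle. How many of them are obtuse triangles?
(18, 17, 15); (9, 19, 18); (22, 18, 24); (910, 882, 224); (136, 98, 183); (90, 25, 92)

(18,17,15): 15²+17² = 514 > 324 = 18² → acute
(9,19,18): 9²+18² = 405 > 361 = 19² → acute
(22,18,24): 18²+22² = 808 > 576 = 24² → acute
(910,882,224): 224²+882² = 828100 = 910² → right
(136,98,183): 98²+136² = 28100 < 33489 = 183² → obtuse
(90,25,92): 25²+90² = 8725 > 8464 = 92² → acute
1 of the 6 is obtuse.

1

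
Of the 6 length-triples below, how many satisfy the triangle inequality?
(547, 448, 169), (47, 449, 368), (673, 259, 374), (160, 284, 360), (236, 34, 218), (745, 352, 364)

3

(169,448,547): 169+448 > 547 → valid
(47,368,449): 47+368 ≤ 449 → not valid
(259,374,673): 259+374 ≤ 673 → not valid
(160,284,360): 160+284 > 360 → valid
(34,218,236): 34+218 > 236 → valid
(352,364,745): 352+364 ≤ 745 → not valid
3 of the 6 triples form a triangle.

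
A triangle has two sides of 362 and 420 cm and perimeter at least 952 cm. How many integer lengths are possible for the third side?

Triangle inequality: 58 < x < 782. Perimeter ≥ 952 gives x ≥ 952 − 362 − 420 = 170.
So 170 ≤ x < 782; integers 170 through 781: 612 values.

612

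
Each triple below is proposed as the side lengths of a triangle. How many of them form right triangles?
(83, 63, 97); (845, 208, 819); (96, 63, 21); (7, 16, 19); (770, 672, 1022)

(83,63,97): 63²+83² = 10858 > 9409 = 97² → acute
(845,208,819): 208²+819² = 714025 = 845² → right
(96,63,21): 21+63 ≤ 96, not a triangle
(7,16,19): 7²+16² = 305 < 361 = 19² → obtuse
(770,672,1022): 672²+770² = 1044484 = 1022² → right
2 of the 5 are right.

2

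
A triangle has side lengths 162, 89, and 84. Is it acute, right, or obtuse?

Compare the square of the longest side to the sum of squares of the other two: 84² + 89² = 14977 < 26244 = 162².

obtuse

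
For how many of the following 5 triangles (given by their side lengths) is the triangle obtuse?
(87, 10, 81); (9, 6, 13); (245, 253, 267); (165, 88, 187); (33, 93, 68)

3

(87,10,81): 10²+81² = 6661 < 7569 = 87² → obtuse
(9,6,13): 6²+9² = 117 < 169 = 13² → obtuse
(245,253,267): 245²+253² = 124034 > 71289 = 267² → acute
(165,88,187): 88²+165² = 34969 = 187² → right
(33,93,68): 33²+68² = 5713 < 8649 = 93² → obtuse
3 of the 5 are obtuse.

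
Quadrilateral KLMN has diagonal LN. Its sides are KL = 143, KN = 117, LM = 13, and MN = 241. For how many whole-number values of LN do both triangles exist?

From triangle KLN: 26 < LN < 260.
From triangle MLN: 228 < LN < 254.
Intersection: 228 < LN < 254, so integers 229 through 253: 25 values.

25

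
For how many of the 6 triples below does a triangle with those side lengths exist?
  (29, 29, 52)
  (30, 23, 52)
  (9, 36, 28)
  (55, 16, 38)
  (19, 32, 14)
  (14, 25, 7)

(29,29,52): 29+29 > 52 → valid
(23,30,52): 23+30 > 52 → valid
(9,28,36): 9+28 > 36 → valid
(16,38,55): 16+38 ≤ 55 → not valid
(14,19,32): 14+19 > 32 → valid
(7,14,25): 7+14 ≤ 25 → not valid
4 of the 6 triples form a triangle.

4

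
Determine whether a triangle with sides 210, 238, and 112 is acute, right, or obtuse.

right

Compare the square of the longest side to the sum of squares of the other two: 112² + 210² = 56644 = 238².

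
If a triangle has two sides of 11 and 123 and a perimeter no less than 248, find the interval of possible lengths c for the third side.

114 ≤ c < 134

Triangle inequality alone gives 112 < c < 134.
The perimeter condition gives c ≥ 248 − 11 − 123 = 114.
Intersecting the two: 114 ≤ c < 134.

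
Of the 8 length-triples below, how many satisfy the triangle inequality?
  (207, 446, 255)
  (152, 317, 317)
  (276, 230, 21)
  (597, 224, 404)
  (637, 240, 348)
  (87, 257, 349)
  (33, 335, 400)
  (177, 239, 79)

(207,255,446): 207+255 > 446 → valid
(152,317,317): 152+317 > 317 → valid
(21,230,276): 21+230 ≤ 276 → not valid
(224,404,597): 224+404 > 597 → valid
(240,348,637): 240+348 ≤ 637 → not valid
(87,257,349): 87+257 ≤ 349 → not valid
(33,335,400): 33+335 ≤ 400 → not valid
(79,177,239): 79+177 > 239 → valid
4 of the 8 triples form a triangle.

4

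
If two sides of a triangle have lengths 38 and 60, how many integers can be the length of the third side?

The third side lies in the open interval (22, 98).
Integers from 23 to 97 inclusive: 97 − 23 + 1 = 75.

75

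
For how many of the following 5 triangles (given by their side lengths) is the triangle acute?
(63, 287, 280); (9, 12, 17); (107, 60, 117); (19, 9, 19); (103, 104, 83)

3

(63,287,280): 63²+280² = 82369 = 287² → right
(9,12,17): 9²+12² = 225 < 289 = 17² → obtuse
(107,60,117): 60²+107² = 15049 > 13689 = 117² → acute
(19,9,19): 9²+19² = 442 > 361 = 19² → acute
(103,104,83): 83²+103² = 17498 > 10816 = 104² → acute
3 of the 5 are acute.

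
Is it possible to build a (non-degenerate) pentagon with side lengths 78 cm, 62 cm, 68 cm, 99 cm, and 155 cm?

A pentagon exists iff every side is shorter than the sum of the others — equivalently, the longest side is less than the sum of the rest.
Longest side 155 < 307 (sum of the remaining 4), so yes.

Yes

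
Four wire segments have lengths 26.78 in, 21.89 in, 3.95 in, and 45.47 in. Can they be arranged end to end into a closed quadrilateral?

A quadrilateral exists iff every side is shorter than the sum of the others — equivalently, the longest side is less than the sum of the rest.
Longest side 45.47 < 52.62 (sum of the remaining 3), so yes.

Yes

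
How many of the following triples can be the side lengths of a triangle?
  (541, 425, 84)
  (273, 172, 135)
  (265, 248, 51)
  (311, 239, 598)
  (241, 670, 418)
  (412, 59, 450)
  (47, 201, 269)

3

(84,425,541): 84+425 ≤ 541 → not valid
(135,172,273): 135+172 > 273 → valid
(51,248,265): 51+248 > 265 → valid
(239,311,598): 239+311 ≤ 598 → not valid
(241,418,670): 241+418 ≤ 670 → not valid
(59,412,450): 59+412 > 450 → valid
(47,201,269): 47+201 ≤ 269 → not valid
3 of the 7 triples form a triangle.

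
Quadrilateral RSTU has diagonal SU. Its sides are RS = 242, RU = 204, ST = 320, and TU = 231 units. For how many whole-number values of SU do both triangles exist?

356

From triangle RSU: 38 < SU < 446.
From triangle TSU: 89 < SU < 551.
Intersection: 89 < SU < 446, so integers 90 through 445: 356 values.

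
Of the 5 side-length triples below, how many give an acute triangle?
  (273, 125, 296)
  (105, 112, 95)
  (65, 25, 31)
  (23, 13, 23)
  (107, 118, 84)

(273,125,296): 125²+273² = 90154 > 87616 = 296² → acute
(105,112,95): 95²+105² = 20050 > 12544 = 112² → acute
(65,25,31): 25+31 ≤ 65, not a triangle
(23,13,23): 13²+23² = 698 > 529 = 23² → acute
(107,118,84): 84²+107² = 18505 > 13924 = 118² → acute
4 of the 5 are acute.

4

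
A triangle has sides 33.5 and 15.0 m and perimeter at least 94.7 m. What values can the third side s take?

46.2 ≤ s < 48.5 m

Triangle inequality alone gives 18.5 < s < 48.5.
The perimeter condition gives s ≥ 94.7 − 33.5 − 15.0 = 46.2.
Intersecting the two: 46.2 ≤ s < 48.5.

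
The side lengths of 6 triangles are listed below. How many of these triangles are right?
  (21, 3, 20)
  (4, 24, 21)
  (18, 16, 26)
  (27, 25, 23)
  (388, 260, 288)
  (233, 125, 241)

1

(21,3,20): 3²+20² = 409 < 441 = 21² → obtuse
(4,24,21): 4²+21² = 457 < 576 = 24² → obtuse
(18,16,26): 16²+18² = 580 < 676 = 26² → obtuse
(27,25,23): 23²+25² = 1154 > 729 = 27² → acute
(388,260,288): 260²+288² = 150544 = 388² → right
(233,125,241): 125²+233² = 69914 > 58081 = 241² → acute
1 of the 6 is right.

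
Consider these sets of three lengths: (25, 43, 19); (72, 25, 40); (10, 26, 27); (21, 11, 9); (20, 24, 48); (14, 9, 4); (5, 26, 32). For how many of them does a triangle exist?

2

(19,25,43): 19+25 > 43 → valid
(25,40,72): 25+40 ≤ 72 → not valid
(10,26,27): 10+26 > 27 → valid
(9,11,21): 9+11 ≤ 21 → not valid
(20,24,48): 20+24 ≤ 48 → not valid
(4,9,14): 4+9 ≤ 14 → not valid
(5,26,32): 5+26 ≤ 32 → not valid
2 of the 7 triples form a triangle.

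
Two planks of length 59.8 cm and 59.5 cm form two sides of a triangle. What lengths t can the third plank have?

By the triangle inequality, t must be less than 59.8 + 59.5 = 119.3 and greater than |59.8 − 59.5| = 0.3.

0.3 < t < 119.3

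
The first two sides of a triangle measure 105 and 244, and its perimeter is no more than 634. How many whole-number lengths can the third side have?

146

Triangle inequality: 139 < x < 349. Perimeter ≤ 634 gives x ≤ 634 − 105 − 244 = 285.
So 139 < x ≤ 285; integers 140 through 285: 146 values.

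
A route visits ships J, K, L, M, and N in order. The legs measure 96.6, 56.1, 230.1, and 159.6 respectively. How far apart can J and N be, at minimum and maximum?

The maximum is all hops collinear in one direction: 96.6 + 56.1 + 230.1 + 159.6 = 542.4.
The longest hop is 230.1; the others sum to 312.3. Since 230.1 ≤ 312.3, the path can fold back on itself completely, so the minimum distance is 0.

0 ≤ JN ≤ 542.4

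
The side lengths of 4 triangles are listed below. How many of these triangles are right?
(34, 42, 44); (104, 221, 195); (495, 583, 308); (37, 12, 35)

(34,42,44): 34²+42² = 2920 > 1936 = 44² → acute
(104,221,195): 104²+195² = 48841 = 221² → right
(495,583,308): 308²+495² = 339889 = 583² → right
(37,12,35): 12²+35² = 1369 = 37² → right
3 of the 4 are right.

3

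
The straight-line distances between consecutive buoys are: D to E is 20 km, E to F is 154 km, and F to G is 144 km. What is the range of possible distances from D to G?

0 ≤ DG ≤ 318 km

The maximum is all hops collinear in one direction: 20 + 154 + 144 = 318.
The longest hop is 154; the others sum to 164. Since 154 ≤ 164, the path can fold back on itself completely, so the minimum distance is 0.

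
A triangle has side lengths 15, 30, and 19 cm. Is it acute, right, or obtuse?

obtuse

Compare the square of the longest side to the sum of squares of the other two: 15² + 19² = 586 < 900 = 30².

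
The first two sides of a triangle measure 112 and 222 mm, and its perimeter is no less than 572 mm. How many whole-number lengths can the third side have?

Triangle inequality: 110 < x < 334. Perimeter ≥ 572 gives x ≥ 572 − 112 − 222 = 238.
So 238 ≤ x < 334; integers 238 through 333: 96 values.

96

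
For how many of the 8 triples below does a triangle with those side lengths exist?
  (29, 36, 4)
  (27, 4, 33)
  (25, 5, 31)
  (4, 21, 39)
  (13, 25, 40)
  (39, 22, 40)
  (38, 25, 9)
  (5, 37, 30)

(4,29,36): 4+29 ≤ 36 → not valid
(4,27,33): 4+27 ≤ 33 → not valid
(5,25,31): 5+25 ≤ 31 → not valid
(4,21,39): 4+21 ≤ 39 → not valid
(13,25,40): 13+25 ≤ 40 → not valid
(22,39,40): 22+39 > 40 → valid
(9,25,38): 9+25 ≤ 38 → not valid
(5,30,37): 5+30 ≤ 37 → not valid
1 of the 8 triples forms a triangle.

1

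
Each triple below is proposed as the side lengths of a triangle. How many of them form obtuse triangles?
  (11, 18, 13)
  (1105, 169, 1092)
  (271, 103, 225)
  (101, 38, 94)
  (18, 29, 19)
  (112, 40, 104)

4

(11,18,13): 11²+13² = 290 < 324 = 18² → obtuse
(1105,169,1092): 169²+1092² = 1221025 = 1105² → right
(271,103,225): 103²+225² = 61234 < 73441 = 271² → obtuse
(101,38,94): 38²+94² = 10280 > 10201 = 101² → acute
(18,29,19): 18²+19² = 685 < 841 = 29² → obtuse
(112,40,104): 40²+104² = 12416 < 12544 = 112² → obtuse
4 of the 6 are obtuse.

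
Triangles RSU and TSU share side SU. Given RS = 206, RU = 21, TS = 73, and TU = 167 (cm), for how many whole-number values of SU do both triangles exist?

41

From triangle RSU: 185 < SU < 227.
From triangle TSU: 94 < SU < 240.
Intersection: 185 < SU < 227, so integers 186 through 226: 41 values.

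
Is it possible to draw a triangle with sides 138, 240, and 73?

The longest side is 240, but the other two sum to only 211.
211 < 240, so the triangle inequality fails.

No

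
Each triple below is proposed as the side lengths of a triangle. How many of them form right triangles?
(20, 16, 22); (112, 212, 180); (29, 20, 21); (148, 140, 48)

3

(20,16,22): 16²+20² = 656 > 484 = 22² → acute
(112,212,180): 112²+180² = 44944 = 212² → right
(29,20,21): 20²+21² = 841 = 29² → right
(148,140,48): 48²+140² = 21904 = 148² → right
3 of the 4 are right.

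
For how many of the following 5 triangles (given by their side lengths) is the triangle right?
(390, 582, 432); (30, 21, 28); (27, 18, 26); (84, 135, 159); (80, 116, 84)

3

(390,582,432): 390²+432² = 338724 = 582² → right
(30,21,28): 21²+28² = 1225 > 900 = 30² → acute
(27,18,26): 18²+26² = 1000 > 729 = 27² → acute
(84,135,159): 84²+135² = 25281 = 159² → right
(80,116,84): 80²+84² = 13456 = 116² → right
3 of the 5 are right.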